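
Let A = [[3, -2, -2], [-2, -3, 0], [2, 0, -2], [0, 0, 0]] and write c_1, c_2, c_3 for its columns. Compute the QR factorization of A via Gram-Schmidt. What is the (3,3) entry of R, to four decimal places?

r_{33} = 0.9417

q_1 = c_1/‖c_1‖ = (3, -2, 2, 0)/4.1231 = (0.7276, -0.4851, 0.4851, 0.0000).
r_{12} = q_1·c_2 = 0.0000.
u_2 = c_2 + 0.0000·q_1 = (-2.0000, -3.0000, 0.0000, 0.0000).
‖u_2‖ = 3.6056, so q_2 = (-0.5547, -0.8321, 0.0000, 0.0000).
r_{13} = q_1·c_3 = -2.4254; r_{23} = q_2·c_3 = 1.1094.
u_3 = c_3 + 2.4254·q_1 − 1.1094·q_2 = (0.3801, -0.2534, -0.8235, 0.0000).
r_{33} = ‖u_3‖ = 0.9417.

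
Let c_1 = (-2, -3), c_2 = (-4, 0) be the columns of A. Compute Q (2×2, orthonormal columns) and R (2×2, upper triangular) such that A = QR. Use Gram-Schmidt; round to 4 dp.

e_1 = c_1/‖c_1‖ = (-2, -3)/3.6056 = (-0.5547, -0.8321).
r_{12} = e_1·c_2 = 2.2188.
u_2 = c_2 − 2.2188·e_1 = (-2.7692, 1.8462).
‖u_2‖ = 3.3282, so e_2 = (-0.8321, 0.5547).

Q = [[-0.5547, -0.8321], [-0.8321, 0.5547]], R = [[3.6056, 2.2188], [0.0000, 3.3282]]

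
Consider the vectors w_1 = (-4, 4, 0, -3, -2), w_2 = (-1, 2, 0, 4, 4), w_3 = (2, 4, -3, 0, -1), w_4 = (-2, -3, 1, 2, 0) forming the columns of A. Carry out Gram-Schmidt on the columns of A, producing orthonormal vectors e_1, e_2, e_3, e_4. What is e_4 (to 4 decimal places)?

e_4 = (-0.3882, -0.2337, -0.3841, 0.5787, -0.5589)

e_1 = w_1/‖w_1‖ = (-4, 4, 0, -3, -2)/6.7082 = (-0.5963, 0.5963, 0.0000, -0.4472, -0.2981).
r_{12} = e_1·w_2 = -1.1926.
u_2 = w_2 + 1.1926·e_1 = (-1.7111, 2.7111, 0.0000, 3.4667, 3.6444).
‖u_2‖ = 5.9647, so e_2 = (-0.2869, 0.4545, 0.0000, 0.5812, 0.6110).
r_{13} = e_1·w_3 = 1.4907; r_{23} = e_2·w_3 = 0.6334.
u_3 = w_3 − 1.4907·e_1 − 0.6334·e_2 = (3.0706, 2.8232, -3.0000, 0.2986, -0.9425).
‖u_3‖ = 5.2323, so e_3 = (0.5869, 0.5396, -0.5734, 0.0571, -0.1801).
r_{14} = e_1·w_4 = -1.4907; r_{24} = e_2·w_4 = 0.3726; r_{34} = e_3·w_4 = -3.2517.
u_4 = w_4 + 1.4907·e_1 − 0.3726·e_2 + 3.2517·e_3 = (-0.8737, -0.5259, -0.8644, 1.3023, -1.2578).
‖u_4‖ = 2.2507, so e_4 = (-0.3882, -0.2337, -0.3841, 0.5787, -0.5589).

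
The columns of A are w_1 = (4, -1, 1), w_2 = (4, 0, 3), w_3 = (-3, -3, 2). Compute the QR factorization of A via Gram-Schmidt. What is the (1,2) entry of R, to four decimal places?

r_{12} = 4.4783

q_1 = w_1/‖w_1‖ = (4, -1, 1)/4.2426 = (0.9428, -0.2357, 0.2357).
r_{12} = q_1·w_2 = 4.4783.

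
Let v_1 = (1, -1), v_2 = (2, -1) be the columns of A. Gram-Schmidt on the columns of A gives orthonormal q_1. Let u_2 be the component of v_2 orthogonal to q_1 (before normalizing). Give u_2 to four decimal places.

q_1 = v_1/‖v_1‖ = (1, -1)/1.4142 = (0.7071, -0.7071).
r_{12} = q_1·v_2 = 2.1213.
u_2 = v_2 − 2.1213·q_1 = (0.5000, 0.5000).

u_2 = (0.5000, 0.5000)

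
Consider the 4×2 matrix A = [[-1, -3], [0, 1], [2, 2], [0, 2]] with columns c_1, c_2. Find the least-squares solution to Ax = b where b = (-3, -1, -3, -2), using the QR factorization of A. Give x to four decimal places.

e_1 = c_1/‖c_1‖ = (-1, 0, 2, 0)/2.2361 = (-0.4472, 0.0000, 0.8944, 0.0000).
r_{12} = e_1·c_2 = 3.1305.
u_2 = c_2 − 3.1305·e_1 = (-1.6000, 1.0000, -0.8000, 2.0000).
‖u_2‖ = 2.8636, so e_2 = (-0.5587, 0.3492, -0.2794, 0.6984).
Qᵀb = (-1.3416, 0.7683).
Back-substitute: x_2 = 0.7683/2.8636 = 0.2683.
x_1 = (-1.3416 − 3.1305·0.2683)/2.2361 = -0.9756.

x = (-0.9756, 0.2683)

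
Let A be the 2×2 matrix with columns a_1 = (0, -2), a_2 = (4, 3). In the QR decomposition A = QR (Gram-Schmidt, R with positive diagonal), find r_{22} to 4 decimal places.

r_{22} = 4.0000

a_1 = (0, -2); ‖a_1‖ = 2.0000, so q_1 = (0.0000, -1.0000).
q_1·a_2 = 0.0000·4 + (-1.0000)·3 = -3.0000.
u_2 = a_2 + 3.0000·q_1 = (4.0000, 0.0000).
r_{22} = ‖u_2‖ = 4.0000.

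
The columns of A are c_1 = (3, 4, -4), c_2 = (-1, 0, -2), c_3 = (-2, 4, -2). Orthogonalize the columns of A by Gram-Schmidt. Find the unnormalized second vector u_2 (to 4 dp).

c_1 = (3, 4, -4); ‖c_1‖ = 6.4031, so q_1 = (0.4685, 0.6247, -0.6247).
q_1·c_2 = 0.4685·(-1) + 0.6247·0 + (-0.6247)·(-2) = 0.7809.
u_2 = c_2 − 0.7809·q_1 = (-1.3659, -0.4878, -1.5122).

u_2 = (-1.3659, -0.4878, -1.5122)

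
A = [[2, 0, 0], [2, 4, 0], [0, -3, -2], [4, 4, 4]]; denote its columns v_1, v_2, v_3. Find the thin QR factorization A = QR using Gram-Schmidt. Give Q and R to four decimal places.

Q = [[0.4082, -0.4851, -0.2336], [0.4082, 0.4851, -0.7591], [0.0000, -0.7276, -0.3504], [0.8165, 0.0000, 0.4964]], R = [[4.8990, 4.8990, 3.2660], [0.0000, 4.1231, 1.4552], [0.0000, 0.0000, 2.6862]]

v_1 = (2, 2, 0, 4); ‖v_1‖ = 4.8990, so e_1 = (0.4082, 0.4082, 0.0000, 0.8165).
e_1·v_2 = 0.4082·0 + 0.4082·4 + 0.0000·(-3) + 0.8165·4 = 4.8990.
u_2 = v_2 − 4.8990·e_1 = (-2.0000, 2.0000, -3.0000, 0.0000).
‖u_2‖ = 4.1231, so e_2 = (-0.4851, 0.4851, -0.7276, 0.0000).
e_1·v_3 = 0.4082·0 + 0.4082·0 + 0.0000·(-2) + 0.8165·4 = 3.2660; e_2·v_3 = (-0.4851)·0 + 0.4851·0 + (-0.7276)·(-2) + (0.0000)·4 = 1.4552.
u_3 = v_3 − 3.2660·e_1 − 1.4552·e_2 = (-0.6275, -2.0392, -0.9412, 1.3333).
‖u_3‖ = 2.6862, so e_3 = (-0.2336, -0.7591, -0.3504, 0.4964).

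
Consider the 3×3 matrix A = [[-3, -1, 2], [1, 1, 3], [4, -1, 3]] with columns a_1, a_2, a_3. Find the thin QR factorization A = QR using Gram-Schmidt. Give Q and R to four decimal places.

Q = [[-0.5883, -0.5774, 0.5661], [0.1961, 0.5774, 0.7926], [0.7845, -0.5774, 0.2265]], R = [[5.0990, 0.0000, 1.7650], [0.0000, 1.7321, -1.1547], [0.0000, 0.0000, 4.1894]]

a_1 = (-3, 1, 4); ‖a_1‖ = 5.0990, so q_1 = (-0.5883, 0.1961, 0.7845).
q_1·a_2 = (-0.5883)·(-1) + 0.1961·1 + 0.7845·(-1) = 0.0000.
u_2 = a_2 + 0.0000·q_1 = (-1.0000, 1.0000, -1.0000).
‖u_2‖ = 1.7321, so q_2 = (-0.5774, 0.5774, -0.5774).
q_1·a_3 = (-0.5883)·2 + 0.1961·3 + 0.7845·3 = 1.7650; q_2·a_3 = (-0.5774)·2 + 0.5774·3 + (-0.5774)·3 = -1.1547.
u_3 = a_3 − 1.7650·q_1 + 1.1547·q_2 = (2.3718, 3.3205, 0.9487).
‖u_3‖ = 4.1894, so q_3 = (0.5661, 0.7926, 0.2265).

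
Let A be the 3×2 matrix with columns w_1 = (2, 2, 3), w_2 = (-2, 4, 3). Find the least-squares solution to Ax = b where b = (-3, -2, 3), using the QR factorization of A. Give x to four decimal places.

x = (-0.3704, 0.4074)

w_1 = (2, 2, 3); ‖w_1‖ = 4.1231, so e_1 = (0.4851, 0.4851, 0.7276).
e_1·w_2 = 0.4851·(-2) + 0.4851·4 + 0.7276·3 = 3.1530.
u_2 = w_2 − 3.1530·e_1 = (-3.5294, 2.4706, 0.7059).
‖u_2‖ = 4.3656, so e_2 = (-0.8085, 0.5659, 0.1617).
Qᵀb = (-0.2425, 1.7786).
Back-substitute: x_2 = 1.7786/4.3656 = 0.4074.
x_1 = (-0.2425 − 3.1530·0.4074)/4.1231 = -0.3704.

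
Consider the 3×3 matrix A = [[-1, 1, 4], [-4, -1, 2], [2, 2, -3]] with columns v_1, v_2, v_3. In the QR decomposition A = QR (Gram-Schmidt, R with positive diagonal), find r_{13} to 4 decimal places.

v_1 = (-1, -4, 2); ‖v_1‖ = 4.5826, so q_1 = (-0.2182, -0.8729, 0.4364).
r_{13} = q_1·v_3 = -3.9279.

r_{13} = -3.9279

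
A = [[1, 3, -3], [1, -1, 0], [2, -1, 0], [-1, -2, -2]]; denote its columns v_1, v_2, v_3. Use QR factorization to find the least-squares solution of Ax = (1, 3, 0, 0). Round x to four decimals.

x = (0.5818, -0.1601, -0.2476)

v_1 = (1, 1, 2, -1); ‖v_1‖ = 2.6458, so e_1 = (0.3780, 0.3780, 0.7559, -0.3780).
e_1·v_2 = 0.3780·3 + 0.3780·(-1) + 0.7559·(-1) + (-0.3780)·(-2) = 0.7559.
u_2 = v_2 − 0.7559·e_1 = (2.7143, -1.2857, -1.5714, -1.7143).
‖u_2‖ = 3.7985, so e_2 = (0.7146, -0.3385, -0.4137, -0.4513).
e_1·v_3 = 0.3780·(-3) + 0.3780·0 + 0.7559·0 + (-0.3780)·(-2) = -0.3780; e_2·v_3 = 0.7146·(-3) + (-0.3385)·0 + (-0.4137)·0 + (-0.4513)·(-2) = -1.2411.
u_3 = v_3 + 0.3780·e_1 + 1.2411·e_2 = (-1.9703, -0.2772, -0.2277, -2.7030).
‖u_3‖ = 3.3640, so e_3 = (-0.5857, -0.0824, -0.0677, -0.8035).
Qᵀb = (1.5119, -0.3009, -0.8329).
Back-substitute: x_3 = -0.8329/3.3640 = -0.2476.
x_2 = (-0.3009 + 1.2411·(-0.2476))/3.7985 = -0.1601.
x_1 = (1.5119 − 0.7559·(-0.1601) + 0.3780·(-0.2476))/2.6458 = 0.5818.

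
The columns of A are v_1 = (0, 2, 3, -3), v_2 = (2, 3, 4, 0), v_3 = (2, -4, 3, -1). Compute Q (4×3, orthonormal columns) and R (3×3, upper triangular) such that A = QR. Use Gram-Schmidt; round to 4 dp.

Q = [[0.0000, 0.5294, 0.3510], [0.4264, 0.3609, -0.8199], [0.6396, 0.4091, 0.4394], [-0.6396, 0.6497, -0.1072]], R = [[4.6904, 3.8376, 0.8528], [0.0000, 3.7779, 0.1925], [0.0000, 0.0000, 5.4070]]

v_1 = (0, 2, 3, -3); ‖v_1‖ = 4.6904, so e_1 = (0.0000, 0.4264, 0.6396, -0.6396).
e_1·v_2 = 0.0000·2 + 0.4264·3 + 0.6396·4 + (-0.6396)·0 = 3.8376.
u_2 = v_2 − 3.8376·e_1 = (2.0000, 1.3636, 1.5455, 2.4545).
‖u_2‖ = 3.7779, so e_2 = (0.5294, 0.3609, 0.4091, 0.6497).
e_1·v_3 = 0.0000·2 + 0.4264·(-4) + 0.6396·3 + (-0.6396)·(-1) = 0.8528; e_2·v_3 = 0.5294·2 + 0.3609·(-4) + 0.4091·3 + 0.6497·(-1) = 0.1925.
u_3 = v_3 − 0.8528·e_1 − 0.1925·e_2 = (1.8981, -4.4331, 2.3758, -0.5796).
‖u_3‖ = 5.4070, so e_3 = (0.3510, -0.8199, 0.4394, -0.1072).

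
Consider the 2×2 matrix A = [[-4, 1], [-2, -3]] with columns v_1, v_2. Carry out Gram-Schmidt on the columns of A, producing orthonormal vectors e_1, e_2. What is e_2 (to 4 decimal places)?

v_1 = (-4, -2); ‖v_1‖ = 4.4721, so e_1 = (-0.8944, -0.4472).
e_1·v_2 = (-0.8944)·1 + (-0.4472)·(-3) = 0.4472.
u_2 = v_2 − 0.4472·e_1 = (1.4000, -2.8000).
‖u_2‖ = 3.1305, so e_2 = (0.4472, -0.8944).

e_2 = (0.4472, -0.8944)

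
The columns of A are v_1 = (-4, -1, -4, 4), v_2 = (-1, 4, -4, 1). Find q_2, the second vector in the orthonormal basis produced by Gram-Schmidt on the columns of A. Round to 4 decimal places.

q_2 = (0.1245, 0.8672, -0.4657, -0.1245)

q_1 = v_1/‖v_1‖ = (-4, -1, -4, 4)/7.0000 = (-0.5714, -0.1429, -0.5714, 0.5714).
r_{12} = q_1·v_2 = 2.8571.
u_2 = v_2 − 2.8571·q_1 = (0.6327, 4.4082, -2.3673, -0.6327).
‖u_2‖ = 5.0830, so q_2 = (0.1245, 0.8672, -0.4657, -0.1245).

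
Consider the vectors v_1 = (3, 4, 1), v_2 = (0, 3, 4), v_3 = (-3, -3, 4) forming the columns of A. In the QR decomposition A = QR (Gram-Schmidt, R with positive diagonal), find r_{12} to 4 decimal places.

r_{12} = 3.1379

v_1 = (3, 4, 1); ‖v_1‖ = 5.0990, so q_1 = (0.5883, 0.7845, 0.1961).
r_{12} = q_1·v_2 = 3.1379.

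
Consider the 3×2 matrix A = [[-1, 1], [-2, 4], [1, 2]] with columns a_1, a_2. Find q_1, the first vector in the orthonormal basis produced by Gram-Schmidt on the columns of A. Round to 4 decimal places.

q_1 = (-0.4082, -0.8165, 0.4082)

a_1 = (-1, -2, 1); ‖a_1‖ = 2.4495, so q_1 = (-0.4082, -0.8165, 0.4082).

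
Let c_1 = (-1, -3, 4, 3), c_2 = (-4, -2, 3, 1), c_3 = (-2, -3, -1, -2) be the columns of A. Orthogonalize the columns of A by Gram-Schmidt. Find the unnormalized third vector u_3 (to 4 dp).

q_1 = c_1/‖c_1‖ = (-1, -3, 4, 3)/5.9161 = (-0.1690, -0.5071, 0.6761, 0.5071).
r_{12} = q_1·c_2 = 4.2258.
u_2 = c_2 − 4.2258·q_1 = (-3.2857, 0.1429, 0.1429, -1.1429).
‖u_2‖ = 3.4847, so q_2 = (-0.9429, 0.0410, 0.0410, -0.3280).
r_{13} = q_1·c_3 = 0.1690; r_{23} = q_2·c_3 = 2.3778.
u_3 = c_3 − 0.1690·q_1 − 2.3778·q_2 = (0.2706, -3.0118, -1.2118, -1.3059).

u_3 = (0.2706, -3.0118, -1.2118, -1.3059)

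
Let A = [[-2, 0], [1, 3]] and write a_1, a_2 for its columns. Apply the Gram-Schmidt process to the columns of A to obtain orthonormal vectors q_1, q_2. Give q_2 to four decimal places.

a_1 = (-2, 1); ‖a_1‖ = 2.2361, so q_1 = (-0.8944, 0.4472).
q_1·a_2 = (-0.8944)·0 + 0.4472·3 = 1.3416.
u_2 = a_2 − 1.3416·q_1 = (1.2000, 2.4000).
‖u_2‖ = 2.6833, so q_2 = (0.4472, 0.8944).

q_2 = (0.4472, 0.8944)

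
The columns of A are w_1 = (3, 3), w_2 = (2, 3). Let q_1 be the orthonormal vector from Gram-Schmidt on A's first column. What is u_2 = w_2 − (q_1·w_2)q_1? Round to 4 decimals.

u_2 = (-0.5000, 0.5000)

q_1 = w_1/‖w_1‖ = (3, 3)/4.2426 = (0.7071, 0.7071).
r_{12} = q_1·w_2 = 3.5355.
u_2 = w_2 − 3.5355·q_1 = (-0.5000, 0.5000).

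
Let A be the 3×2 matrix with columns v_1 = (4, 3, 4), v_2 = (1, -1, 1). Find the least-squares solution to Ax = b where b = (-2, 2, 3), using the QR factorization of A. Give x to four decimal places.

x = (0.3571, -0.9286)

v_1 = (4, 3, 4); ‖v_1‖ = 6.4031, so e_1 = (0.6247, 0.4685, 0.6247).
e_1·v_2 = 0.6247·1 + 0.4685·(-1) + 0.6247·1 = 0.7809.
u_2 = v_2 − 0.7809·e_1 = (0.5122, -1.3659, 0.5122).
‖u_2‖ = 1.5460, so e_2 = (0.3313, -0.8835, 0.3313).
Qᵀb = (1.5617, -1.4356).
Back-substitute: x_2 = -1.4356/1.5460 = -0.9286.
x_1 = (1.5617 − 0.7809·(-0.9286))/6.4031 = 0.3571.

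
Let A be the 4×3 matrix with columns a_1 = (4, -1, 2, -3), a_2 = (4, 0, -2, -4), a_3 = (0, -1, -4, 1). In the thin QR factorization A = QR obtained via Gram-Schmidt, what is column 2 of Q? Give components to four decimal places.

q_2 = (0.1952, 0.1952, -0.8783, -0.3904)

a_1 = (4, -1, 2, -3); ‖a_1‖ = 5.4772, so q_1 = (0.7303, -0.1826, 0.3651, -0.5477).
q_1·a_2 = 0.7303·4 + (-0.1826)·0 + 0.3651·(-2) + (-0.5477)·(-4) = 4.3818.
u_2 = a_2 − 4.3818·q_1 = (0.8000, 0.8000, -3.6000, -1.6000).
‖u_2‖ = 4.0988, so q_2 = (0.1952, 0.1952, -0.8783, -0.3904).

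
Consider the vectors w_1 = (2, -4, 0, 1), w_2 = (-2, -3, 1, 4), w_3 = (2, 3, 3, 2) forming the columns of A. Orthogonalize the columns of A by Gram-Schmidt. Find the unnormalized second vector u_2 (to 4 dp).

w_1 = (2, -4, 0, 1); ‖w_1‖ = 4.5826, so q_1 = (0.4364, -0.8729, 0.0000, 0.2182).
q_1·w_2 = 0.4364·(-2) + (-0.8729)·(-3) + 0.0000·1 + 0.2182·4 = 2.6186.
u_2 = w_2 − 2.6186·q_1 = (-3.1429, -0.7143, 1.0000, 3.4286).

u_2 = (-3.1429, -0.7143, 1.0000, 3.4286)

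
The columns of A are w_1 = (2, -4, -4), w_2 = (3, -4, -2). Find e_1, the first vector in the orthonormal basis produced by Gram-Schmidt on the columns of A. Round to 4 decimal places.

w_1 = (2, -4, -4); ‖w_1‖ = 6.0000, so e_1 = (0.3333, -0.6667, -0.6667).

e_1 = (0.3333, -0.6667, -0.6667)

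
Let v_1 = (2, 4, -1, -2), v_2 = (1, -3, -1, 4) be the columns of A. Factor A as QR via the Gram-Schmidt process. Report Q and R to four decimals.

Q = [[0.4000, 0.6006], [0.8000, -0.0713], [-0.2000, -0.4275], [-0.4000, 0.6719]], R = [[5.0000, -3.4000], [0.0000, 3.9294]]

v_1 = (2, 4, -1, -2); ‖v_1‖ = 5.0000, so q_1 = (0.4000, 0.8000, -0.2000, -0.4000).
q_1·v_2 = 0.4000·1 + 0.8000·(-3) + (-0.2000)·(-1) + (-0.4000)·4 = -3.4000.
u_2 = v_2 + 3.4000·q_1 = (2.3600, -0.2800, -1.6800, 2.6400).
‖u_2‖ = 3.9294, so q_2 = (0.6006, -0.0713, -0.4275, 0.6719).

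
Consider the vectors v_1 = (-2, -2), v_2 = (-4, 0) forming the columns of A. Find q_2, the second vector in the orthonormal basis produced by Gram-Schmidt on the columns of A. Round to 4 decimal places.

q_2 = (-0.7071, 0.7071)

v_1 = (-2, -2); ‖v_1‖ = 2.8284, so q_1 = (-0.7071, -0.7071).
q_1·v_2 = (-0.7071)·(-4) + (-0.7071)·0 = 2.8284.
u_2 = v_2 − 2.8284·q_1 = (-2.0000, 2.0000).
‖u_2‖ = 2.8284, so q_2 = (-0.7071, 0.7071).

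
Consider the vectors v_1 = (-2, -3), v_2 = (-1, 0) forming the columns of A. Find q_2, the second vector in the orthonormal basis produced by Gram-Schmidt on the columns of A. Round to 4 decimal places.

q_2 = (-0.8321, 0.5547)

q_1 = v_1/‖v_1‖ = (-2, -3)/3.6056 = (-0.5547, -0.8321).
r_{12} = q_1·v_2 = 0.5547.
u_2 = v_2 − 0.5547·q_1 = (-0.6923, 0.4615).
‖u_2‖ = 0.8321, so q_2 = (-0.8321, 0.5547).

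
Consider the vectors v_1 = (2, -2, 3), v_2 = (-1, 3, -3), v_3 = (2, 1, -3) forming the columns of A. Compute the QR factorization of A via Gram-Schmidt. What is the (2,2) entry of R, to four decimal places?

r_{22} = 1.4142

e_1 = v_1/‖v_1‖ = (2, -2, 3)/4.1231 = (0.4851, -0.4851, 0.7276).
r_{12} = e_1·v_2 = -4.1231.
u_2 = v_2 + 4.1231·e_1 = (1.0000, 1.0000, 0.0000).
r_{22} = ‖u_2‖ = 1.4142.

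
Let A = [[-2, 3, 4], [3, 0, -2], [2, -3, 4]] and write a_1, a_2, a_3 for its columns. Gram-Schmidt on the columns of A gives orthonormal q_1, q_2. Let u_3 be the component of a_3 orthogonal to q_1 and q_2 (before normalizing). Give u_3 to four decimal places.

q_1 = a_1/‖a_1‖ = (-2, 3, 2)/4.1231 = (-0.4851, 0.7276, 0.4851).
r_{12} = q_1·a_2 = -2.9104.
u_2 = a_2 + 2.9104·q_1 = (1.5882, 2.1176, -1.5882).
‖u_2‖ = 3.0870, so q_2 = (0.5145, 0.6860, -0.5145).
r_{13} = q_1·a_3 = -1.4552; r_{23} = q_2·a_3 = -1.3720.
u_3 = a_3 + 1.4552·q_1 + 1.3720·q_2 = (4.0000, 0.0000, 4.0000).

u_3 = (4.0000, 0.0000, 4.0000)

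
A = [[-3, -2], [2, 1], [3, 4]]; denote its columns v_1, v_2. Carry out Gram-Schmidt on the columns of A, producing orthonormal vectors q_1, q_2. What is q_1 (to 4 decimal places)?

q_1 = (-0.6396, 0.4264, 0.6396)

q_1 = v_1/‖v_1‖ = (-3, 2, 3)/4.6904 = (-0.6396, 0.4264, 0.6396).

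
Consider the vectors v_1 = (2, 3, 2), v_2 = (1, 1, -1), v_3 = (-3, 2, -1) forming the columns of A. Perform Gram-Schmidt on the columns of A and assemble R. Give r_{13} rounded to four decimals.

v_1 = (2, 3, 2); ‖v_1‖ = 4.1231, so q_1 = (0.4851, 0.7276, 0.4851).
r_{13} = q_1·v_3 = -0.4851.

r_{13} = -0.4851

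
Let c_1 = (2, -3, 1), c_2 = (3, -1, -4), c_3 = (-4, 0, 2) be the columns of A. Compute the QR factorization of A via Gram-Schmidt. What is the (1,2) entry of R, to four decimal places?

e_1 = c_1/‖c_1‖ = (2, -3, 1)/3.7417 = (0.5345, -0.8018, 0.2673).
r_{12} = e_1·c_2 = 1.3363.

r_{12} = 1.3363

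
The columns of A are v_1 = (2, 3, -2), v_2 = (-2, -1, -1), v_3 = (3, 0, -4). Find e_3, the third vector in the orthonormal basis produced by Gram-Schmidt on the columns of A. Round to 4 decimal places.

e_1 = v_1/‖v_1‖ = (2, 3, -2)/4.1231 = (0.4851, 0.7276, -0.4851).
r_{12} = e_1·v_2 = -1.2127.
u_2 = v_2 + 1.2127·e_1 = (-1.4118, -0.1176, -1.5882).
‖u_2‖ = 2.1282, so e_2 = (-0.6633, -0.0553, -0.7463).
r_{13} = e_1·v_3 = 3.3955; r_{23} = e_2·v_3 = 0.9950.
u_3 = v_3 − 3.3955·e_1 − 0.9950·e_2 = (2.0130, -2.4156, -1.6104).
‖u_3‖ = 3.5328, so e_3 = (0.5698, -0.6838, -0.4558).

e_3 = (0.5698, -0.6838, -0.4558)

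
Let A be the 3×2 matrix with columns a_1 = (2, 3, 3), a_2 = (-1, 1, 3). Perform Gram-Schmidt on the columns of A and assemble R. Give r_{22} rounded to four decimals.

r_{22} = 2.5406

a_1 = (2, 3, 3); ‖a_1‖ = 4.6904, so e_1 = (0.4264, 0.6396, 0.6396).
e_1·a_2 = 0.4264·(-1) + 0.6396·1 + 0.6396·3 = 2.1320.
u_2 = a_2 − 2.1320·e_1 = (-1.9091, -0.3636, 1.6364).
r_{22} = ‖u_2‖ = 2.5406.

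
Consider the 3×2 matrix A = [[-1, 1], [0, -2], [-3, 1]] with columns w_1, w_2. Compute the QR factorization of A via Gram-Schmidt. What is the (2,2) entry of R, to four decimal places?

w_1 = (-1, 0, -3); ‖w_1‖ = 3.1623, so e_1 = (-0.3162, 0.0000, -0.9487).
e_1·w_2 = (-0.3162)·1 + 0.0000·(-2) + (-0.9487)·1 = -1.2649.
u_2 = w_2 + 1.2649·e_1 = (0.6000, -2.0000, -0.2000).
r_{22} = ‖u_2‖ = 2.0976.

r_{22} = 2.0976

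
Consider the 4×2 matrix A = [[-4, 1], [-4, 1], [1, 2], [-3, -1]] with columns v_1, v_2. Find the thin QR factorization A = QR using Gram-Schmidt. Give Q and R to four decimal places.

e_1 = v_1/‖v_1‖ = (-4, -4, 1, -3)/6.4807 = (-0.6172, -0.6172, 0.1543, -0.4629).
r_{12} = e_1·v_2 = -0.4629.
u_2 = v_2 + 0.4629·e_1 = (0.7143, 0.7143, 2.0714, -1.2143).
‖u_2‖ = 2.6049, so e_2 = (0.2742, 0.2742, 0.7952, -0.4661).

Q = [[-0.6172, 0.2742], [-0.6172, 0.2742], [0.1543, 0.7952], [-0.4629, -0.4661]], R = [[6.4807, -0.4629], [0.0000, 2.6049]]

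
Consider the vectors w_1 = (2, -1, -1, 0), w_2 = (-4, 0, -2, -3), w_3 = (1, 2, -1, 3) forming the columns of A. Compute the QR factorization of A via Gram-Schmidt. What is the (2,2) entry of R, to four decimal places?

q_1 = w_1/‖w_1‖ = (2, -1, -1, 0)/2.4495 = (0.8165, -0.4082, -0.4082, 0.0000).
r_{12} = q_1·w_2 = -2.4495.
u_2 = w_2 + 2.4495·q_1 = (-2.0000, -1.0000, -3.0000, -3.0000).
r_{22} = ‖u_2‖ = 4.7958.

r_{22} = 4.7958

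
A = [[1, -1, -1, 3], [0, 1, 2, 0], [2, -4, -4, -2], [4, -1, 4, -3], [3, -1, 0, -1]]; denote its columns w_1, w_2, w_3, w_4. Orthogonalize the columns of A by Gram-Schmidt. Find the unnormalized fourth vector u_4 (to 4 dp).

w_1 = (1, 0, 2, 4, 3); ‖w_1‖ = 5.4772, so q_1 = (0.1826, 0.0000, 0.3651, 0.7303, 0.5477).
q_1·w_2 = 0.1826·(-1) + 0.0000·1 + 0.3651·(-4) + 0.7303·(-1) + 0.5477·(-1) = -2.9212.
u_2 = w_2 + 2.9212·q_1 = (-0.4667, 1.0000, -2.9333, 1.1333, 0.6000).
‖u_2‖ = 3.3862, so q_2 = (-0.1378, 0.2953, -0.8662, 0.3347, 0.1772).
q_1·w_3 = 0.1826·(-1) + 0.0000·2 + 0.3651·(-4) + 0.7303·4 + 0.5477·0 = 1.2780; q_2·w_3 = (-0.1378)·(-1) + 0.2953·2 + (-0.8662)·(-4) + 0.3347·4 + 0.1772·0 = 5.5322.
u_3 = w_3 − 1.2780·q_1 − 5.5322·q_2 = (-0.4709, 0.3663, 0.3256, 1.2151, -1.6802).
‖u_3‖ = 2.1821, so q_3 = (-0.2158, 0.1679, 0.1492, 0.5569, -0.7700).
q_1·w_4 = 0.1826·3 + 0.0000·0 + 0.3651·(-2) + 0.7303·(-3) + 0.5477·(-1) = -2.9212; q_2·w_4 = (-0.1378)·3 + 0.2953·0 + (-0.8662)·(-2) + 0.3347·(-3) + 0.1772·(-1) = 0.1378; q_3·w_4 = (-0.2158)·3 + 0.1679·0 + 0.1492·(-2) + 0.5569·(-3) + (-0.7700)·(-1) = -1.8464.
u_4 = w_4 + 2.9212·q_1 − 0.1378·q_2 + 1.8464·q_3 = (3.1538, 0.2692, -0.5385, 0.1154, -0.8462).

u_4 = (3.1538, 0.2692, -0.5385, 0.1154, -0.8462)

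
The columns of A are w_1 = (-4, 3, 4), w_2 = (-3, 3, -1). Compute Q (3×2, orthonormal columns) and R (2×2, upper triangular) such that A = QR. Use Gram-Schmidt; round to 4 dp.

Q = [[-0.6247, -0.3880], [0.4685, 0.5080], [0.6247, -0.7690]], R = [[6.4031, 2.6550], [0.0000, 3.4571]]

e_1 = w_1/‖w_1‖ = (-4, 3, 4)/6.4031 = (-0.6247, 0.4685, 0.6247).
r_{12} = e_1·w_2 = 2.6550.
u_2 = w_2 − 2.6550·e_1 = (-1.3415, 1.7561, -2.6585).
‖u_2‖ = 3.4571, so e_2 = (-0.3880, 0.5080, -0.7690).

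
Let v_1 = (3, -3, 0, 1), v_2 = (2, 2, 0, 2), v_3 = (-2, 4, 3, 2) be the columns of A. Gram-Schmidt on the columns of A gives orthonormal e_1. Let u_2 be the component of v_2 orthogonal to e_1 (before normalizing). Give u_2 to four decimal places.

u_2 = (1.6842, 2.3158, 0.0000, 1.8947)

v_1 = (3, -3, 0, 1); ‖v_1‖ = 4.3589, so e_1 = (0.6882, -0.6882, 0.0000, 0.2294).
e_1·v_2 = 0.6882·2 + (-0.6882)·2 + 0.0000·0 + 0.2294·2 = 0.4588.
u_2 = v_2 − 0.4588·e_1 = (1.6842, 2.3158, 0.0000, 1.8947).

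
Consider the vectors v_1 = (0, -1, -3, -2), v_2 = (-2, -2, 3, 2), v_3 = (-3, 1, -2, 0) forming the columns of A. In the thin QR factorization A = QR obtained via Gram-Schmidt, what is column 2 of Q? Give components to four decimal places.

v_1 = (0, -1, -3, -2); ‖v_1‖ = 3.7417, so e_1 = (0.0000, -0.2673, -0.8018, -0.5345).
e_1·v_2 = 0.0000·(-2) + (-0.2673)·(-2) + (-0.8018)·3 + (-0.5345)·2 = -2.9399.
u_2 = v_2 + 2.9399·e_1 = (-2.0000, -2.7857, 0.6429, 0.4286).
‖u_2‖ = 3.5153, so e_2 = (-0.5689, -0.7925, 0.1829, 0.1219).

e_2 = (-0.5689, -0.7925, 0.1829, 0.1219)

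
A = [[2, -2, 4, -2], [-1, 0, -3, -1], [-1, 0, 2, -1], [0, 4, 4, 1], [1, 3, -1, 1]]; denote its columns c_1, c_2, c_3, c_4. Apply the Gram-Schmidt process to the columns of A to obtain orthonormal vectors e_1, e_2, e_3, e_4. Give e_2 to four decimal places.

c_1 = (2, -1, -1, 0, 1); ‖c_1‖ = 2.6458, so e_1 = (0.7559, -0.3780, -0.3780, 0.0000, 0.3780).
e_1·c_2 = 0.7559·(-2) + (-0.3780)·0 + (-0.3780)·0 + 0.0000·4 + 0.3780·3 = -0.3780.
u_2 = c_2 + 0.3780·e_1 = (-1.7143, -0.1429, -0.1429, 4.0000, 3.1429).
‖u_2‖ = 5.3719, so e_2 = (-0.3191, -0.0266, -0.0266, 0.7446, 0.5851).

e_2 = (-0.3191, -0.0266, -0.0266, 0.7446, 0.5851)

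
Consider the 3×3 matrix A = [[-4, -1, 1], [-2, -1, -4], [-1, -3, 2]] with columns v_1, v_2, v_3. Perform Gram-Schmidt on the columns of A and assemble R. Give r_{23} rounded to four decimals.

q_1 = v_1/‖v_1‖ = (-4, -2, -1)/4.5826 = (-0.8729, -0.4364, -0.2182).
r_{12} = q_1·v_2 = 1.9640.
u_2 = v_2 − 1.9640·q_1 = (0.7143, -0.1429, -2.5714).
‖u_2‖ = 2.6726, so q_2 = (0.2673, -0.0535, -0.9621).
r_{23} = q_2·v_3 = -1.4432.

r_{23} = -1.4432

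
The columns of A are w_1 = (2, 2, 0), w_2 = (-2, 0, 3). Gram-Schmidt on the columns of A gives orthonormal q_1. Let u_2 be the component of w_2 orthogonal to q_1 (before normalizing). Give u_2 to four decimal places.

u_2 = (-1.0000, 1.0000, 3.0000)

w_1 = (2, 2, 0); ‖w_1‖ = 2.8284, so q_1 = (0.7071, 0.7071, 0.0000).
q_1·w_2 = 0.7071·(-2) + 0.7071·0 + 0.0000·3 = -1.4142.
u_2 = w_2 + 1.4142·q_1 = (-1.0000, 1.0000, 3.0000).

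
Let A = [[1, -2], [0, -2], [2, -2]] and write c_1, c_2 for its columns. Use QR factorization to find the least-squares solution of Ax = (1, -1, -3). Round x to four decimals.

x = (-1.0000, 0.0000)

e_1 = c_1/‖c_1‖ = (1, 0, 2)/2.2361 = (0.4472, 0.0000, 0.8944).
r_{12} = e_1·c_2 = -2.6833.
u_2 = c_2 + 2.6833·e_1 = (-0.8000, -2.0000, 0.4000).
‖u_2‖ = 2.1909, so e_2 = (-0.3651, -0.9129, 0.1826).
Qᵀb = (-2.2361, 0.0000).
Back-substitute: x_2 = 0.0000/2.1909 = 0.0000.
x_1 = (-2.2361 + 2.6833·0.0000)/2.2361 = -1.0000.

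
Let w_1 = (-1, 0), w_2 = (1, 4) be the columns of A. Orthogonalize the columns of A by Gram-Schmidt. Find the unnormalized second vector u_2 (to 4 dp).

w_1 = (-1, 0); ‖w_1‖ = 1.0000, so e_1 = (-1.0000, 0.0000).
e_1·w_2 = (-1.0000)·1 + 0.0000·4 = -1.0000.
u_2 = w_2 + 1.0000·e_1 = (0.0000, 4.0000).

u_2 = (0.0000, 4.0000)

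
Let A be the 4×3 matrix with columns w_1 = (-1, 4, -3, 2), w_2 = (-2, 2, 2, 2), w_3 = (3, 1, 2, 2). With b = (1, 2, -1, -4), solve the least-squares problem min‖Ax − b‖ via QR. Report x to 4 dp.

x = (0.2148, -0.5727, -0.1386)

w_1 = (-1, 4, -3, 2); ‖w_1‖ = 5.4772, so q_1 = (-0.1826, 0.7303, -0.5477, 0.3651).
q_1·w_2 = (-0.1826)·(-2) + 0.7303·2 + (-0.5477)·2 + 0.3651·2 = 1.4606.
u_2 = w_2 − 1.4606·q_1 = (-1.7333, 0.9333, 2.8000, 1.4667).
‖u_2‖ = 3.7238, so q_2 = (-0.4655, 0.2506, 0.7519, 0.3939).
q_1·w_3 = (-0.1826)·3 + 0.7303·1 + (-0.5477)·2 + 0.3651·2 = -0.1826; q_2·w_3 = (-0.4655)·3 + 0.2506·1 + 0.7519·2 + 0.3939·2 = 1.1458.
u_3 = w_3 + 0.1826·q_1 − 1.1458·q_2 = (3.5000, 0.8462, 1.0385, 1.6154).
‖u_3‖ = 4.0809, so q_3 = (0.8577, 0.2073, 0.2545, 0.3958).
Qᵀb = (0.3651, -2.2916, -0.5655).
Back-substitute: x_3 = -0.5655/4.0809 = -0.1386.
x_2 = (-2.2916 − 1.1458·(-0.1386))/3.7238 = -0.5727.
x_1 = (0.3651 − 1.4606·(-0.5727) + 0.1826·(-0.1386))/5.4772 = 0.2148.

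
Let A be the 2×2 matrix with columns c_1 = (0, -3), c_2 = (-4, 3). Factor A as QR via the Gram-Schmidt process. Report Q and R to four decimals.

c_1 = (0, -3); ‖c_1‖ = 3.0000, so e_1 = (0.0000, -1.0000).
e_1·c_2 = 0.0000·(-4) + (-1.0000)·3 = -3.0000.
u_2 = c_2 + 3.0000·e_1 = (-4.0000, 0.0000).
‖u_2‖ = 4.0000, so e_2 = (-1.0000, 0.0000).

Q = [[0.0000, -1.0000], [-1.0000, 0.0000]], R = [[3.0000, -3.0000], [0.0000, 4.0000]]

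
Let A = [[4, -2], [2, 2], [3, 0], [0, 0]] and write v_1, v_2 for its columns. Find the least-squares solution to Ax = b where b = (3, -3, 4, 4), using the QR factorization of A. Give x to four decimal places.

x = (0.4444, -1.2778)

q_1 = v_1/‖v_1‖ = (4, 2, 3, 0)/5.3852 = (0.7428, 0.3714, 0.5571, 0.0000).
r_{12} = q_1·v_2 = -0.7428.
u_2 = v_2 + 0.7428·q_1 = (-1.4483, 2.2759, 0.4138, 0.0000).
‖u_2‖ = 2.7292, so q_2 = (-0.5307, 0.8339, 0.1516, 0.0000).
Qᵀb = (3.3425, -3.4873).
Back-substitute: x_2 = -3.4873/2.7292 = -1.2778.
x_1 = (3.3425 + 0.7428·(-1.2778))/5.3852 = 0.4444.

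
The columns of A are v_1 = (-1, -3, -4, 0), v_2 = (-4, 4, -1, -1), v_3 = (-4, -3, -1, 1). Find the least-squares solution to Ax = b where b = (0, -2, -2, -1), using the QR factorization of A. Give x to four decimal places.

v_1 = (-1, -3, -4, 0); ‖v_1‖ = 5.0990, so e_1 = (-0.1961, -0.5883, -0.7845, 0.0000).
e_1·v_2 = (-0.1961)·(-4) + (-0.5883)·4 + (-0.7845)·(-1) + 0.0000·(-1) = -0.7845.
u_2 = v_2 + 0.7845·e_1 = (-4.1538, 3.5385, -1.6154, -1.0000).
‖u_2‖ = 5.7779, so e_2 = (-0.7189, 0.6124, -0.2796, -0.1731).
e_1·v_3 = (-0.1961)·(-4) + (-0.5883)·(-3) + (-0.7845)·(-1) + 0.0000·1 = 3.3340; e_2·v_3 = (-0.7189)·(-4) + 0.6124·(-3) + (-0.2796)·(-1) + (-0.1731)·1 = 1.1449.
u_3 = v_3 − 3.3340·e_1 − 1.1449·e_2 = (-2.5230, -1.7396, 1.9355, 1.1982).
‖u_3‖ = 3.8176, so e_3 = (-0.6609, -0.4557, 0.5070, 0.3139).
Qᵀb = (2.7456, -0.4926, -0.4165).
Back-substitute: x_3 = -0.4165/3.8176 = -0.1091.
x_2 = (-0.4926 − 1.1449·(-0.1091))/5.7779 = -0.0636.
x_1 = (2.7456 + 0.7845·(-0.0636) − 3.3340·(-0.1091))/5.0990 = 0.6000.

x = (0.6000, -0.0636, -0.1091)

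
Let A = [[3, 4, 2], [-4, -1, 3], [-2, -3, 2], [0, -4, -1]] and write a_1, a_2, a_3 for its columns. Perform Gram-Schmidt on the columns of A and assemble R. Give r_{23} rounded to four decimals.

r_{23} = 2.1042

e_1 = a_1/‖a_1‖ = (3, -4, -2, 0)/5.3852 = (0.5571, -0.7428, -0.3714, 0.0000).
r_{12} = e_1·a_2 = 4.0853.
u_2 = a_2 − 4.0853·e_1 = (1.7241, 2.0345, -1.4828, -4.0000).
‖u_2‖ = 5.0309, so e_2 = (0.3427, 0.4044, -0.2947, -0.7951).
r_{23} = e_2·a_3 = 2.1042.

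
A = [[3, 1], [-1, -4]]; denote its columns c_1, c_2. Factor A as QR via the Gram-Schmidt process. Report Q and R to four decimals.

e_1 = c_1/‖c_1‖ = (3, -1)/3.1623 = (0.9487, -0.3162).
r_{12} = e_1·c_2 = 2.2136.
u_2 = c_2 − 2.2136·e_1 = (-1.1000, -3.3000).
‖u_2‖ = 3.4785, so e_2 = (-0.3162, -0.9487).

Q = [[0.9487, -0.3162], [-0.3162, -0.9487]], R = [[3.1623, 2.2136], [0.0000, 3.4785]]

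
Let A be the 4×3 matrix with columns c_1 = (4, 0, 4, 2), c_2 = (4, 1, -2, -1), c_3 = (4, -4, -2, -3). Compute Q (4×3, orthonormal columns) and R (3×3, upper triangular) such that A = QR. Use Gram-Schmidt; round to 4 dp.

e_1 = c_1/‖c_1‖ = (4, 0, 4, 2)/6.0000 = (0.6667, 0.0000, 0.6667, 0.3333).
r_{12} = e_1·c_2 = 1.0000.
u_2 = c_2 − 1.0000·e_1 = (3.3333, 1.0000, -2.6667, -1.3333).
‖u_2‖ = 4.5826, so e_2 = (0.7274, 0.2182, -0.5819, -0.2910).
r_{13} = e_1·c_3 = 0.3333; r_{23} = e_2·c_3 = 4.0734.
u_3 = c_3 − 0.3333·e_1 − 4.0734·e_2 = (0.8148, -4.8889, 0.1481, -1.9259).
‖u_3‖ = 5.3194, so e_3 = (0.1532, -0.9191, 0.0279, -0.3621).

Q = [[0.6667, 0.7274, 0.1532], [0.0000, 0.2182, -0.9191], [0.6667, -0.5819, 0.0279], [0.3333, -0.2910, -0.3621]], R = [[6.0000, 1.0000, 0.3333], [0.0000, 4.5826, 4.0734], [0.0000, 0.0000, 5.3194]]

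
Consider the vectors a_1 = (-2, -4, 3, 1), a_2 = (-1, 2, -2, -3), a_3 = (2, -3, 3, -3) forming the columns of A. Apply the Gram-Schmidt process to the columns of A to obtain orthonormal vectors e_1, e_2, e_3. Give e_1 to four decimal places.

a_1 = (-2, -4, 3, 1); ‖a_1‖ = 5.4772, so e_1 = (-0.3651, -0.7303, 0.5477, 0.1826).

e_1 = (-0.3651, -0.7303, 0.5477, 0.1826)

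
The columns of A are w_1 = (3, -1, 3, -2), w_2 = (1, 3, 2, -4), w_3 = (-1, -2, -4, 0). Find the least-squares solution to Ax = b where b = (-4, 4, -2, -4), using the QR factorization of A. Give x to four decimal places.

x = (-1.2399, 1.4883, 0.4860)

q_1 = w_1/‖w_1‖ = (3, -1, 3, -2)/4.7958 = (0.6255, -0.2085, 0.6255, -0.4170).
r_{12} = q_1·w_2 = 2.9192.
u_2 = w_2 − 2.9192·q_1 = (-0.8261, 3.6087, 0.1739, -2.7826).
‖u_2‖ = 4.6345, so q_2 = (-0.1782, 0.7787, 0.0375, -0.6004).
r_{13} = q_1·w_3 = -2.7107; r_{23} = q_2·w_3 = -1.5292.
u_3 = w_3 + 2.7107·q_1 + 1.5292·q_2 = (0.4231, -1.3745, -2.2470, -2.0486).
‖u_3‖ = 3.3636, so q_3 = (0.1258, -0.4086, -0.6680, -0.6090).
Qᵀb = (-2.9192, 6.1543, 1.6346).
Back-substitute: x_3 = 1.6346/3.3636 = 0.4860.
x_2 = (6.1543 + 1.5292·0.4860)/4.6345 = 1.4883.
x_1 = (-2.9192 − 2.9192·1.4883 + 2.7107·0.4860)/4.7958 = -1.2399.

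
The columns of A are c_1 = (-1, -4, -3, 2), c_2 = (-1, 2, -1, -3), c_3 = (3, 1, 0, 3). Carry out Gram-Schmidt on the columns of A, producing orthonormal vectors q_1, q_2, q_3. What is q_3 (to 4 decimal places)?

q_3 = (0.5700, 0.4651, -0.5974, 0.3192)

q_1 = c_1/‖c_1‖ = (-1, -4, -3, 2)/5.4772 = (-0.1826, -0.7303, -0.5477, 0.3651).
r_{12} = q_1·c_2 = -1.8257.
u_2 = c_2 + 1.8257·q_1 = (-1.3333, 0.6667, -2.0000, -2.3333).
‖u_2‖ = 3.4157, so q_2 = (-0.3904, 0.1952, -0.5855, -0.6831).
r_{13} = q_1·c_3 = -0.1826; r_{23} = q_2·c_3 = -3.0253.
u_3 = c_3 + 0.1826·q_1 + 3.0253·q_2 = (1.7857, 1.4571, -1.8714, 1.0000).
‖u_3‖ = 3.1328, so q_3 = (0.5700, 0.4651, -0.5974, 0.3192).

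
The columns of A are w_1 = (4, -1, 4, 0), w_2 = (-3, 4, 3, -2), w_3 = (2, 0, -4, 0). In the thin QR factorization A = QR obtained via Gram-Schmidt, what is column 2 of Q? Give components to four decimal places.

q_1 = w_1/‖w_1‖ = (4, -1, 4, 0)/5.7446 = (0.6963, -0.1741, 0.6963, 0.0000).
r_{12} = q_1·w_2 = -0.6963.
u_2 = w_2 + 0.6963·q_1 = (-2.5152, 3.8788, 3.4848, -2.0000).
‖u_2‖ = 6.1250, so q_2 = (-0.4106, 0.6333, 0.5690, -0.3265).

q_2 = (-0.4106, 0.6333, 0.5690, -0.3265)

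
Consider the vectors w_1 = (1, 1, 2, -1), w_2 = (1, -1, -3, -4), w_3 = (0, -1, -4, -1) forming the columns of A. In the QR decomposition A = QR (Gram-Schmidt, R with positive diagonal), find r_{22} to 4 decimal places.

w_1 = (1, 1, 2, -1); ‖w_1‖ = 2.6458, so q_1 = (0.3780, 0.3780, 0.7559, -0.3780).
q_1·w_2 = 0.3780·1 + 0.3780·(-1) + 0.7559·(-3) + (-0.3780)·(-4) = -0.7559.
u_2 = w_2 + 0.7559·q_1 = (1.2857, -0.7143, -2.4286, -4.2857).
r_{22} = ‖u_2‖ = 5.1409.

r_{22} = 5.1409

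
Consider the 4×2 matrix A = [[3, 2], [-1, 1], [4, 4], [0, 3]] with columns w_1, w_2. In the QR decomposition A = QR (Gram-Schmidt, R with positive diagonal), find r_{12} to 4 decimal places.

r_{12} = 4.1184

q_1 = w_1/‖w_1‖ = (3, -1, 4, 0)/5.0990 = (0.5883, -0.1961, 0.7845, 0.0000).
r_{12} = q_1·w_2 = 4.1184.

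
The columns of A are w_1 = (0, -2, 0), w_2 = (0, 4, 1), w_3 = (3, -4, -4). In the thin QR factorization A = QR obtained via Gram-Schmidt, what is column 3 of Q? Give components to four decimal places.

q_1 = w_1/‖w_1‖ = (0, -2, 0)/2.0000 = (0.0000, -1.0000, 0.0000).
r_{12} = q_1·w_2 = -4.0000.
u_2 = w_2 + 4.0000·q_1 = (0.0000, 0.0000, 1.0000).
‖u_2‖ = 1.0000, so q_2 = (0.0000, 0.0000, 1.0000).
r_{13} = q_1·w_3 = 4.0000; r_{23} = q_2·w_3 = -4.0000.
u_3 = w_3 − 4.0000·q_1 + 4.0000·q_2 = (3.0000, 0.0000, 0.0000).
‖u_3‖ = 3.0000, so q_3 = (1.0000, 0.0000, 0.0000).

q_3 = (1.0000, 0.0000, 0.0000)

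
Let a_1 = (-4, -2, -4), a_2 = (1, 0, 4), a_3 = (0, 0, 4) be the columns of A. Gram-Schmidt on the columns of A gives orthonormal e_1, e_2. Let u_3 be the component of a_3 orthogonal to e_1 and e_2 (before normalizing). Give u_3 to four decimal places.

u_3 = (-0.3019, 0.4528, 0.0755)

a_1 = (-4, -2, -4); ‖a_1‖ = 6.0000, so e_1 = (-0.6667, -0.3333, -0.6667).
e_1·a_2 = (-0.6667)·1 + (-0.3333)·0 + (-0.6667)·4 = -3.3333.
u_2 = a_2 + 3.3333·e_1 = (-1.2222, -1.1111, 1.7778).
‖u_2‖ = 2.4267, so e_2 = (-0.5037, -0.4579, 0.7326).
e_1·a_3 = (-0.6667)·0 + (-0.3333)·0 + (-0.6667)·4 = -2.6667; e_2·a_3 = (-0.5037)·0 + (-0.4579)·0 + 0.7326·4 = 2.9304.
u_3 = a_3 + 2.6667·e_1 − 2.9304·e_2 = (-0.3019, 0.4528, 0.0755).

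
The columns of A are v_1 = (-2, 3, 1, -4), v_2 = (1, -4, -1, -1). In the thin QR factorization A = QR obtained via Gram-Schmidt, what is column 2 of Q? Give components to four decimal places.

e_2 = (0.0689, -0.7496, -0.1637, -0.6376)

v_1 = (-2, 3, 1, -4); ‖v_1‖ = 5.4772, so e_1 = (-0.3651, 0.5477, 0.1826, -0.7303).
e_1·v_2 = (-0.3651)·1 + 0.5477·(-4) + 0.1826·(-1) + (-0.7303)·(-1) = -2.0083.
u_2 = v_2 + 2.0083·e_1 = (0.2667, -2.9000, -0.6333, -2.4667).
‖u_2‖ = 3.8687, so e_2 = (0.0689, -0.7496, -0.1637, -0.6376).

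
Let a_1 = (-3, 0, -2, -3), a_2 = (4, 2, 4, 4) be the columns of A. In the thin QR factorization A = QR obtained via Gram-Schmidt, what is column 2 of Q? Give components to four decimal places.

a_1 = (-3, 0, -2, -3); ‖a_1‖ = 4.6904, so e_1 = (-0.6396, 0.0000, -0.4264, -0.6396).
e_1·a_2 = (-0.6396)·4 + 0.0000·2 + (-0.4264)·4 + (-0.6396)·4 = -6.8224.
u_2 = a_2 + 6.8224·e_1 = (-0.3636, 2.0000, 1.0909, -0.3636).
‖u_2‖ = 2.3355, so e_2 = (-0.1557, 0.8563, 0.4671, -0.1557).

e_2 = (-0.1557, 0.8563, 0.4671, -0.1557)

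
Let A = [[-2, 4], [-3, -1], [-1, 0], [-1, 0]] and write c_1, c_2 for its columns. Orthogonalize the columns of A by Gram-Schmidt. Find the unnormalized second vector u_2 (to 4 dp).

u_2 = (3.3333, -2.0000, -0.3333, -0.3333)

c_1 = (-2, -3, -1, -1); ‖c_1‖ = 3.8730, so e_1 = (-0.5164, -0.7746, -0.2582, -0.2582).
e_1·c_2 = (-0.5164)·4 + (-0.7746)·(-1) + (-0.2582)·0 + (-0.2582)·0 = -1.2910.
u_2 = c_2 + 1.2910·e_1 = (3.3333, -2.0000, -0.3333, -0.3333).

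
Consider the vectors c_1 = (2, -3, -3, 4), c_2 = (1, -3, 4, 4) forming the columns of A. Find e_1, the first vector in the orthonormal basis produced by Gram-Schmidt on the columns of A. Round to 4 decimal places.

c_1 = (2, -3, -3, 4); ‖c_1‖ = 6.1644, so e_1 = (0.3244, -0.4867, -0.4867, 0.6489).

e_1 = (0.3244, -0.4867, -0.4867, 0.6489)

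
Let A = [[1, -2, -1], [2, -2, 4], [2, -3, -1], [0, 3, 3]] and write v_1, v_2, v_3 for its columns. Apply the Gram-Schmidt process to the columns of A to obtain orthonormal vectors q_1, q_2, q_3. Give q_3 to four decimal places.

q_3 = (-0.2487, 0.7149, -0.5906, -0.2798)

q_1 = v_1/‖v_1‖ = (1, 2, 2, 0)/3.0000 = (0.3333, 0.6667, 0.6667, 0.0000).
r_{12} = q_1·v_2 = -4.0000.
u_2 = v_2 + 4.0000·q_1 = (-0.6667, 0.6667, -0.3333, 3.0000).
‖u_2‖ = 3.1623, so q_2 = (-0.2108, 0.2108, -0.1054, 0.9487).
r_{13} = q_1·v_3 = 1.6667; r_{23} = q_2·v_3 = 4.0056.
u_3 = v_3 − 1.6667·q_1 − 4.0056·q_2 = (-0.7111, 2.0444, -1.6889, -0.8000).
‖u_3‖ = 2.8597, so q_3 = (-0.2487, 0.7149, -0.5906, -0.2798).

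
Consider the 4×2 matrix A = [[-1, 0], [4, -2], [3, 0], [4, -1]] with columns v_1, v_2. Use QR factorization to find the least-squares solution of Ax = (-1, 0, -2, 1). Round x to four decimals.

v_1 = (-1, 4, 3, 4); ‖v_1‖ = 6.4807, so e_1 = (-0.1543, 0.6172, 0.4629, 0.6172).
e_1·v_2 = (-0.1543)·0 + 0.6172·(-2) + 0.4629·0 + 0.6172·(-1) = -1.8516.
u_2 = v_2 + 1.8516·e_1 = (-0.2857, -0.8571, 0.8571, 0.1429).
‖u_2‖ = 1.2536, so e_2 = (-0.2279, -0.6838, 0.6838, 0.1140).
Qᵀb = (-0.1543, -1.0256).
Back-substitute: x_2 = -1.0256/1.2536 = -0.8182.
x_1 = (-0.1543 + 1.8516·(-0.8182))/6.4807 = -0.2576.

x = (-0.2576, -0.8182)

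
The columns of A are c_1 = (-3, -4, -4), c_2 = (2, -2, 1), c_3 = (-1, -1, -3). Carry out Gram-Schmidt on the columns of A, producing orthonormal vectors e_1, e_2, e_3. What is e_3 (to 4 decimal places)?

e_3 = (0.6281, 0.2617, -0.7328)

e_1 = c_1/‖c_1‖ = (-3, -4, -4)/6.4031 = (-0.4685, -0.6247, -0.6247).
r_{12} = e_1·c_2 = -0.3123.
u_2 = c_2 + 0.3123·e_1 = (1.8537, -2.1951, 0.8049).
‖u_2‖ = 2.9837, so e_2 = (0.6213, -0.7357, 0.2698).
r_{13} = e_1·c_3 = 2.9673; r_{23} = e_2·c_3 = -0.6948.
u_3 = c_3 − 2.9673·e_1 + 0.6948·e_2 = (0.8219, 0.3425, -0.9589).
‖u_3‖ = 1.3086, so e_3 = (0.6281, 0.2617, -0.7328).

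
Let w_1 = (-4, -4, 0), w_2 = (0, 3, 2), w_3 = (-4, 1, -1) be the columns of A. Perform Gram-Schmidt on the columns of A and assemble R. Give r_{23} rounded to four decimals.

w_1 = (-4, -4, 0); ‖w_1‖ = 5.6569, so q_1 = (-0.7071, -0.7071, 0.0000).
q_1·w_2 = (-0.7071)·0 + (-0.7071)·3 + 0.0000·2 = -2.1213.
u_2 = w_2 + 2.1213·q_1 = (-1.5000, 1.5000, 2.0000).
‖u_2‖ = 2.9155, so q_2 = (-0.5145, 0.5145, 0.6860).
r_{23} = q_2·w_3 = 1.8865.

r_{23} = 1.8865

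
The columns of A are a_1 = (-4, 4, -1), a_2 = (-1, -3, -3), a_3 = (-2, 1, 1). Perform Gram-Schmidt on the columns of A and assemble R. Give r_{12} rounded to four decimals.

r_{12} = -0.8704

a_1 = (-4, 4, -1); ‖a_1‖ = 5.7446, so e_1 = (-0.6963, 0.6963, -0.1741).
r_{12} = e_1·a_2 = -0.8704.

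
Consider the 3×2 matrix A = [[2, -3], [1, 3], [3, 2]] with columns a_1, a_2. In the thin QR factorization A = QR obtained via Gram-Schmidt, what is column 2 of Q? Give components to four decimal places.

a_1 = (2, 1, 3); ‖a_1‖ = 3.7417, so q_1 = (0.5345, 0.2673, 0.8018).
q_1·a_2 = 0.5345·(-3) + 0.2673·3 + 0.8018·2 = 0.8018.
u_2 = a_2 − 0.8018·q_1 = (-3.4286, 2.7857, 1.3571).
‖u_2‖ = 4.6214, so q_2 = (-0.7419, 0.6028, 0.2937).

q_2 = (-0.7419, 0.6028, 0.2937)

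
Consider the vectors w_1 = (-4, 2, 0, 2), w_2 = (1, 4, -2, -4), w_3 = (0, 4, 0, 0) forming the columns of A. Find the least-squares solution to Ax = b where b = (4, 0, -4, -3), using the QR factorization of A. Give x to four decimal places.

w_1 = (-4, 2, 0, 2); ‖w_1‖ = 4.8990, so e_1 = (-0.8165, 0.4082, 0.0000, 0.4082).
e_1·w_2 = (-0.8165)·1 + 0.4082·4 + 0.0000·(-2) + 0.4082·(-4) = -0.8165.
u_2 = w_2 + 0.8165·e_1 = (0.3333, 4.3333, -2.0000, -3.6667).
‖u_2‖ = 6.0277, so e_2 = (0.0553, 0.7189, -0.3318, -0.6083).
e_1·w_3 = (-0.8165)·0 + 0.4082·4 + 0.0000·0 + 0.4082·0 = 1.6330; e_2·w_3 = 0.0553·0 + 0.7189·4 + (-0.3318)·0 + (-0.6083)·0 = 2.8756.
u_3 = w_3 − 1.6330·e_1 − 2.8756·e_2 = (1.1743, 1.2661, 0.9541, 1.0826).
‖u_3‖ = 2.2504, so e_3 = (0.5218, 0.5626, 0.4240, 0.4811).
Qᵀb = (-4.4907, 3.3733, -1.0518).
Back-substitute: x_3 = -1.0518/2.2504 = -0.4674.
x_2 = (3.3733 − 2.8756·(-0.4674))/6.0277 = 0.7826.
x_1 = (-4.4907 + 0.8165·0.7826 − 1.6330·(-0.4674))/4.8990 = -0.6304.

x = (-0.6304, 0.7826, -0.4674)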